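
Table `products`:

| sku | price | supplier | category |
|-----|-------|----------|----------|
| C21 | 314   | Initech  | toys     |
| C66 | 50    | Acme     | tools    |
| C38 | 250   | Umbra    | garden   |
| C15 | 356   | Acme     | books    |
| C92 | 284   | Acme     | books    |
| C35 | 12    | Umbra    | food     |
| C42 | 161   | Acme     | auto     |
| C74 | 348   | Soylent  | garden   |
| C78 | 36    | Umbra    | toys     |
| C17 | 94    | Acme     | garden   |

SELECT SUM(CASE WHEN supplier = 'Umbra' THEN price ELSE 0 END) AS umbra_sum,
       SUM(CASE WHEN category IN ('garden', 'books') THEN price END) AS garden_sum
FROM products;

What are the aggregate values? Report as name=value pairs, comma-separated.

[umbra_sum: supplier = 'Umbra']
sku=C21: ✗
sku=C66: ✗
sku=C38: ✓ → 250
sku=C15: ✗
sku=C92: ✗
sku=C35: ✓ → 12
sku=C42: ✗
sku=C74: ✗
sku=C78: ✓ → 36
sku=C17: ✗
umbra_sum = 250 + 12 + 36 = 298
—
[garden_sum: category IN ('garden', 'books')]
sku=C21: ✗
sku=C66: ✗
sku=C38: ✓ → 250
sku=C15: ✓ → 356
sku=C92: ✓ → 284
sku=C35: ✗
sku=C42: ✗
sku=C74: ✓ → 348
sku=C78: ✗
sku=C17: ✓ → 94
garden_sum = 250 + 356 + 284 + 348 + 94 = 1332

umbra_sum=298, garden_sum=1332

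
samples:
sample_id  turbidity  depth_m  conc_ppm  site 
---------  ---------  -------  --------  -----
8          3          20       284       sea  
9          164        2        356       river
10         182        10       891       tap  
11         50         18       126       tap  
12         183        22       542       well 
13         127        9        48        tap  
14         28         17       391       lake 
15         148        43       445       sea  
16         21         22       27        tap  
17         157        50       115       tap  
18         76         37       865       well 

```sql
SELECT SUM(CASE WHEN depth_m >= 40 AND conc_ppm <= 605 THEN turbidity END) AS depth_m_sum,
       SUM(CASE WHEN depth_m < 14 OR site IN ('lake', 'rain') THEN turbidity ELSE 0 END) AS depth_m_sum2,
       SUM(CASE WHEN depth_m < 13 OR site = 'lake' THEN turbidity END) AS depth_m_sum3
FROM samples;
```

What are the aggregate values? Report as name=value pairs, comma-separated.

[depth_m_sum: depth_m >= 40 AND conc_ppm <= 605]
sample_id=8: ✗
sample_id=9: ✗
sample_id=10: ✗
sample_id=11: ✗
sample_id=12: ✗
sample_id=13: ✗
sample_id=14: ✗
sample_id=15: ✓ → 148
sample_id=16: ✗
sample_id=17: ✓ → 157
sample_id=18: ✗
depth_m_sum = 148 + 157 = 305
—
[depth_m_sum2: depth_m < 14 OR site IN ('lake', 'rain')]
sample_id=8: ✗
sample_id=9: ✓ → 164
sample_id=10: ✓ → 182
sample_id=11: ✗
sample_id=12: ✗
sample_id=13: ✓ → 127
sample_id=14: ✓ → 28
sample_id=15: ✗
sample_id=16: ✗
sample_id=17: ✗
sample_id=18: ✗
depth_m_sum2 = 164 + 182 + 127 + 28 = 501
—
[depth_m_sum3: depth_m < 13 OR site = 'lake']
sample_id=8: ✗
sample_id=9: ✓ → 164
sample_id=10: ✓ → 182
sample_id=11: ✗
sample_id=12: ✗
sample_id=13: ✓ → 127
sample_id=14: ✓ → 28
sample_id=15: ✗
sample_id=16: ✗
sample_id=17: ✗
sample_id=18: ✗
depth_m_sum3 = 164 + 182 + 127 + 28 = 501

depth_m_sum=305, depth_m_sum2=501, depth_m_sum3=501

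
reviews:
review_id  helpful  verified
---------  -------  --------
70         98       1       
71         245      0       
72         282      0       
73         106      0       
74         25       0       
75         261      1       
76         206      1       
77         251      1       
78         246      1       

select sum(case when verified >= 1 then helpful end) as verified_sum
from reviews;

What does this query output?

1062

review_id=70: ✓ → 98
review_id=71: ✗
review_id=72: ✗
review_id=73: ✗
review_id=74: ✗
review_id=75: ✓ → 261
review_id=76: ✓ → 206
review_id=77: ✓ → 251
review_id=78: ✓ → 246
verified_sum = 98 + 261 + 206 + 251 + 246 = 1062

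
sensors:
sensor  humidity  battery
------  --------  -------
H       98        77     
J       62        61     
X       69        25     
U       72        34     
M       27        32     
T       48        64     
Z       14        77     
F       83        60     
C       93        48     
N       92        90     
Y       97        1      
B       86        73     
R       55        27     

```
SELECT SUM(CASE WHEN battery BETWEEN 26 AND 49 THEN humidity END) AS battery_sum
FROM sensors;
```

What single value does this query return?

247

sensor=H: ✗
sensor=J: ✗
sensor=X: ✗
sensor=U: ✓ → 72
sensor=M: ✓ → 27
sensor=T: ✗
sensor=Z: ✗
sensor=F: ✗
sensor=C: ✓ → 93
sensor=N: ✗
sensor=Y: ✗
sensor=B: ✗
sensor=R: ✓ → 55
battery_sum = 72 + 27 + 93 + 55 = 247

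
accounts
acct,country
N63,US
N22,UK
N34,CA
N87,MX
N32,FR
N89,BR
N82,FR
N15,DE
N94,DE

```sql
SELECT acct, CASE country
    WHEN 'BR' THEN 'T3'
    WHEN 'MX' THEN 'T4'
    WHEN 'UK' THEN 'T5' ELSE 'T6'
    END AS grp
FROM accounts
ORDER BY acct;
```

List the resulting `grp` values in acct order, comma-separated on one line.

T6, T5, T6, T6, T6, T6, T4, T3, T6

acct=N15: ELSE → T6
acct=N22: country='UK' → T5
acct=N32: ELSE → T6
acct=N34: ELSE → T6
acct=N63: ELSE → T6
acct=N82: ELSE → T6
acct=N87: country='MX' → T4
acct=N89: country='BR' → T3
acct=N94: ELSE → T6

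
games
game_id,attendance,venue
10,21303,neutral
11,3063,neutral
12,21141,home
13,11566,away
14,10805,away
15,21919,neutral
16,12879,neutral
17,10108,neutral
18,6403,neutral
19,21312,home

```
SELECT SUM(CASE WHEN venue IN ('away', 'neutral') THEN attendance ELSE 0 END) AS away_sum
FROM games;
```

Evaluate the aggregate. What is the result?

98046

game_id=10: ✓ → 21303
game_id=11: ✓ → 3063
game_id=12: ✗
game_id=13: ✓ → 11566
game_id=14: ✓ → 10805
game_id=15: ✓ → 21919
game_id=16: ✓ → 12879
game_id=17: ✓ → 10108
game_id=18: ✓ → 6403
game_id=19: ✗
away_sum = 21303 + 3063 + 11566 + 10805 + 21919 + 12879 + 10108 + 6403 = 98046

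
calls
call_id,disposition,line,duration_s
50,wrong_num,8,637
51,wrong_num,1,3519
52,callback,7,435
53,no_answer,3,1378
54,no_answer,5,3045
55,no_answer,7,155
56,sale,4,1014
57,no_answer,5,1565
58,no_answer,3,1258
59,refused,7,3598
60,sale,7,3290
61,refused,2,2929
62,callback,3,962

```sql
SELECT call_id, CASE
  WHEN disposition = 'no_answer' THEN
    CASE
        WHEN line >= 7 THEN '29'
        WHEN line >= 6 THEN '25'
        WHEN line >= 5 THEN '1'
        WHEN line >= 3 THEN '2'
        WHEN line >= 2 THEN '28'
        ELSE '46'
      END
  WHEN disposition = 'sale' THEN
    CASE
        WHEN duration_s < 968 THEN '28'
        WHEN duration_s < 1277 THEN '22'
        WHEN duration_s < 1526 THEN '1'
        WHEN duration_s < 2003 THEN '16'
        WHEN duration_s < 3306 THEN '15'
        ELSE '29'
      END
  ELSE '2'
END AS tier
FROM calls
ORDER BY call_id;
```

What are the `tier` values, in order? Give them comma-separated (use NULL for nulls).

call_id=50: disposition='wrong_num' → outer ELSE → 2
call_id=51: disposition='wrong_num' → outer ELSE → 2
call_id=52: disposition='callback' → outer ELSE → 2
call_id=53: disposition='no_answer' → inner[line >= 3] → 2
call_id=54: disposition='no_answer' → inner[line >= 5] → 1
call_id=55: disposition='no_answer' → inner[line >= 7] → 29
call_id=56: disposition='sale' → inner[duration_s < 1277] → 22
call_id=57: disposition='no_answer' → inner[line >= 5] → 1
call_id=58: disposition='no_answer' → inner[line >= 3] → 2
call_id=59: disposition='refused' → outer ELSE → 2
call_id=60: disposition='sale' → inner[duration_s < 3306] → 15
call_id=61: disposition='refused' → outer ELSE → 2
call_id=62: disposition='callback' → outer ELSE → 2

2, 2, 2, 2, 1, 29, 22, 1, 2, 2, 15, 2, 2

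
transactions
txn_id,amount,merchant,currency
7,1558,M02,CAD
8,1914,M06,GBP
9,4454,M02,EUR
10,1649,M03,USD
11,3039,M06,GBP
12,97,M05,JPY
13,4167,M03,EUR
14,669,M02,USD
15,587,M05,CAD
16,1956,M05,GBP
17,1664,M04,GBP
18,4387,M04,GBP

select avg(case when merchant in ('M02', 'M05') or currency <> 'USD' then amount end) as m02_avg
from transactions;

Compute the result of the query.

2226.5454545455

txn_id=7: ✓ → 1558
txn_id=8: ✓ → 1914
txn_id=9: ✓ → 4454
txn_id=10: ✗
txn_id=11: ✓ → 3039
txn_id=12: ✓ → 97
txn_id=13: ✓ → 4167
txn_id=14: ✓ → 669
txn_id=15: ✓ → 587
txn_id=16: ✓ → 1956
txn_id=17: ✓ → 1664
txn_id=18: ✓ → 4387
m02_avg = (1558 + 1914 + 4454 + 3039 + 97 + 4167 + 669 + 587 + 1956 + 1664 + 4387) / 11 = 2226.5454545455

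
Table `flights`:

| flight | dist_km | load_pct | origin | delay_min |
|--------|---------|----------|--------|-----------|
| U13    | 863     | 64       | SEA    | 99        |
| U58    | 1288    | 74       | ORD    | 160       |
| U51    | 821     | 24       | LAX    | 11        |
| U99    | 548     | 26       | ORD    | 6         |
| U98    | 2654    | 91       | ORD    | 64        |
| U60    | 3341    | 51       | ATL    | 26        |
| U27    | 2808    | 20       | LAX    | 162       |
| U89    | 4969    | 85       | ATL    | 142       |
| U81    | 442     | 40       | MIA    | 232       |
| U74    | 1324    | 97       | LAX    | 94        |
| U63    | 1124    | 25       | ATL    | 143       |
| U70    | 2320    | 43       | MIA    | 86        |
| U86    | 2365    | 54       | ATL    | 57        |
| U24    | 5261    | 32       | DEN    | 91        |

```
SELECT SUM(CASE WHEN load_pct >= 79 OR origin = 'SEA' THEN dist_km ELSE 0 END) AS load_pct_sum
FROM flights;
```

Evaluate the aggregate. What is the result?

9810

flight=U13: ✓ → 863
flight=U58: ✗
flight=U51: ✗
flight=U99: ✗
flight=U98: ✓ → 2654
flight=U60: ✗
flight=U27: ✗
flight=U89: ✓ → 4969
flight=U81: ✗
flight=U74: ✓ → 1324
flight=U63: ✗
flight=U70: ✗
flight=U86: ✗
flight=U24: ✗
load_pct_sum = 863 + 2654 + 4969 + 1324 = 9810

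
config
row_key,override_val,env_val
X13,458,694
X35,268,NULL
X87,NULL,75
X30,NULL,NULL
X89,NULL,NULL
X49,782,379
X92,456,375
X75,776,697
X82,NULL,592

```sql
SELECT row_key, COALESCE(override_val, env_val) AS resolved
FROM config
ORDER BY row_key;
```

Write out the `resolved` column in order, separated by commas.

458, NULL, 268, 782, 776, 592, 75, NULL, 456

row_key=X13: override_val=458 → 458
row_key=X30: override_val=NULL, env_val=NULL (all NULL) → NULL
row_key=X35: override_val=268 → 268
row_key=X49: override_val=782 → 782
row_key=X75: override_val=776 → 776
row_key=X82: override_val=NULL, env_val=592 → 592
row_key=X87: override_val=NULL, env_val=75 → 75
row_key=X89: override_val=NULL, env_val=NULL (all NULL) → NULL
row_key=X92: override_val=456 → 456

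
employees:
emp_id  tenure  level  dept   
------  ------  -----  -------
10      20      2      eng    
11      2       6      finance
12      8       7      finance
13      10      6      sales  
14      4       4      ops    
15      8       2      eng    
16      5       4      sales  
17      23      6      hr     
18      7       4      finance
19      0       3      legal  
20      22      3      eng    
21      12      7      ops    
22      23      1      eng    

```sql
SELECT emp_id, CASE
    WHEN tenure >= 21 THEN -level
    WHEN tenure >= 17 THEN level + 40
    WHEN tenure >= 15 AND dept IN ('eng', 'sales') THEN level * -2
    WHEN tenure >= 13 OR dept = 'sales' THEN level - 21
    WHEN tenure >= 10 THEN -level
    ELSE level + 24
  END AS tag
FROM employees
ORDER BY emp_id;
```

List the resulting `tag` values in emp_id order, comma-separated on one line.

42, 30, 31, -15, 28, 26, -17, -6, 28, 27, -3, -7, -1

emp_id=10: tenure >= 17 → 42
emp_id=11: ELSE → 30
emp_id=12: ELSE → 31
emp_id=13: tenure >= 13 OR dept = 'sales' → -15
emp_id=14: ELSE → 28
emp_id=15: ELSE → 26
emp_id=16: tenure >= 13 OR dept = 'sales' → -17
emp_id=17: tenure >= 21 → -6
emp_id=18: ELSE → 28
emp_id=19: ELSE → 27
emp_id=20: tenure >= 21 → -3
emp_id=21: tenure >= 10 → -7
emp_id=22: tenure >= 21 → -1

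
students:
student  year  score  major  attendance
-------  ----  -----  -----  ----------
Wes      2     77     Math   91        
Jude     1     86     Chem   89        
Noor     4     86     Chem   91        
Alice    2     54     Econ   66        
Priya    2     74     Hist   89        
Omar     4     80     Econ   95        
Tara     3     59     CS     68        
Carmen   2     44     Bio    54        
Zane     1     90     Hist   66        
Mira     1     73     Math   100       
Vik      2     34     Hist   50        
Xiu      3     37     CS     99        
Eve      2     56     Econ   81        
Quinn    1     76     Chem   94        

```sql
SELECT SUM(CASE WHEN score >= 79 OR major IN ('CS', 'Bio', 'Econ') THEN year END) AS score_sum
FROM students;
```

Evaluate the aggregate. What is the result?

student=Wes: ✗
student=Jude: ✓ → 1
student=Noor: ✓ → 4
student=Alice: ✓ → 2
student=Priya: ✗
student=Omar: ✓ → 4
student=Tara: ✓ → 3
student=Carmen: ✓ → 2
student=Zane: ✓ → 1
student=Mira: ✗
student=Vik: ✗
student=Xiu: ✓ → 3
student=Eve: ✓ → 2
student=Quinn: ✗
score_sum = 1 + 4 + 2 + 4 + 3 + 2 + 1 + 3 + 2 = 22

22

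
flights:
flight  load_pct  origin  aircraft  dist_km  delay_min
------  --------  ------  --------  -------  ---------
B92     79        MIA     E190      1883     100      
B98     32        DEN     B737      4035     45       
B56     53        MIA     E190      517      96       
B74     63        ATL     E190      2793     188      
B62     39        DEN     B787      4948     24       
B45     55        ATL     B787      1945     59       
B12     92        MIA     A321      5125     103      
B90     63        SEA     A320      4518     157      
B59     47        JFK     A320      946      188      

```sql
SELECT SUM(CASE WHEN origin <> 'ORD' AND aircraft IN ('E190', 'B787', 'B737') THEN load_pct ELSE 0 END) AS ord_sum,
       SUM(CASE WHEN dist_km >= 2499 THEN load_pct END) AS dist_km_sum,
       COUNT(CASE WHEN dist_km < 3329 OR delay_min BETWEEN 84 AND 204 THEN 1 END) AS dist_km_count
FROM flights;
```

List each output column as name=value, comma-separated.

[ord_sum: origin <> 'ORD' AND aircraft IN ('E190', 'B787', 'B737')]
flight=B92: ✓ → 79
flight=B98: ✓ → 32
flight=B56: ✓ → 53
flight=B74: ✓ → 63
flight=B62: ✓ → 39
flight=B45: ✓ → 55
flight=B12: ✗
flight=B90: ✗
flight=B59: ✗
ord_sum = 79 + 32 + 53 + 63 + 39 + 55 = 321
—
[dist_km_sum: dist_km >= 2499]
flight=B92: ✗
flight=B98: ✓ → 32
flight=B56: ✗
flight=B74: ✓ → 63
flight=B62: ✓ → 39
flight=B45: ✗
flight=B12: ✓ → 92
flight=B90: ✓ → 63
flight=B59: ✗
dist_km_sum = 32 + 63 + 39 + 92 + 63 = 289
—
[dist_km_count: dist_km < 3329 OR delay_min BETWEEN 84 AND 204]
flight=B92: ✓ → 1
flight=B98: ✗
flight=B56: ✓ → 1
flight=B74: ✓ → 1
flight=B62: ✗
flight=B45: ✓ → 1
flight=B12: ✓ → 1
flight=B90: ✓ → 1
flight=B59: ✓ → 1
dist_km_count = COUNT(1, 1, 1, 1, 1, 1, 1) = 7

ord_sum=321, dist_km_sum=289, dist_km_count=7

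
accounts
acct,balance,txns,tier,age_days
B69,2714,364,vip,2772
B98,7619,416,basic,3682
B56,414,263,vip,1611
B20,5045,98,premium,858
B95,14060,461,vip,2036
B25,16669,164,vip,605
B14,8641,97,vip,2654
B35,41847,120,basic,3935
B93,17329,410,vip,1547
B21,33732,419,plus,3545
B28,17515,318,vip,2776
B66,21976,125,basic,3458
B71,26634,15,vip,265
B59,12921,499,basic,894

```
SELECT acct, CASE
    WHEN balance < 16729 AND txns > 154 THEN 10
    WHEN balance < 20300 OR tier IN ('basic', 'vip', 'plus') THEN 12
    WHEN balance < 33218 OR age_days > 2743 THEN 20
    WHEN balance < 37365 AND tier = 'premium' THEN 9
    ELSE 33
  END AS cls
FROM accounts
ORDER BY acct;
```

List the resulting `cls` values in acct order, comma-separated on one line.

12, 12, 12, 10, 12, 12, 10, 10, 12, 10, 12, 12, 10, 10

acct=B14: balance < 20300 OR tier IN ('basic', 'vip', 'plus') → 12
acct=B20: balance < 20300 OR tier IN ('basic', 'vip', 'plus') → 12
acct=B21: balance < 20300 OR tier IN ('basic', 'vip', 'plus') → 12
acct=B25: balance < 16729 AND txns > 154 → 10
acct=B28: balance < 20300 OR tier IN ('basic', 'vip', 'plus') → 12
acct=B35: balance < 20300 OR tier IN ('basic', 'vip', 'plus') → 12
acct=B56: balance < 16729 AND txns > 154 → 10
acct=B59: balance < 16729 AND txns > 154 → 10
acct=B66: balance < 20300 OR tier IN ('basic', 'vip', 'plus') → 12
acct=B69: balance < 16729 AND txns > 154 → 10
acct=B71: balance < 20300 OR tier IN ('basic', 'vip', 'plus') → 12
acct=B93: balance < 20300 OR tier IN ('basic', 'vip', 'plus') → 12
acct=B95: balance < 16729 AND txns > 154 → 10
acct=B98: balance < 16729 AND txns > 154 → 10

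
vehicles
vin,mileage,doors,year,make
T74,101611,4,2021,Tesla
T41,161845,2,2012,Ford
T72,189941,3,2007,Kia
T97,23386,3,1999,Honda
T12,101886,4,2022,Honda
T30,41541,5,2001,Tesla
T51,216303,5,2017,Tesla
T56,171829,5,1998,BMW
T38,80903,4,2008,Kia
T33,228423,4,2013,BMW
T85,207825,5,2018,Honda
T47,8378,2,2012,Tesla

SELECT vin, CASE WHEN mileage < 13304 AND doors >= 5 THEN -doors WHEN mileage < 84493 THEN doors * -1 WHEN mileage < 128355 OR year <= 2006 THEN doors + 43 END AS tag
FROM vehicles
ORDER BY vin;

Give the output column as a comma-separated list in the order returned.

vin=T12: mileage < 128355 OR year <= 2006 → 47
vin=T30: mileage < 84493 → -5
vin=T33: (no match → NULL) → NULL
vin=T38: mileage < 84493 → -4
vin=T41: (no match → NULL) → NULL
vin=T47: mileage < 84493 → -2
vin=T51: (no match → NULL) → NULL
vin=T56: mileage < 128355 OR year <= 2006 → 48
vin=T72: (no match → NULL) → NULL
vin=T74: mileage < 128355 OR year <= 2006 → 47
vin=T85: (no match → NULL) → NULL
vin=T97: mileage < 84493 → -3

47, -5, NULL, -4, NULL, -2, NULL, 48, NULL, 47, NULL, -3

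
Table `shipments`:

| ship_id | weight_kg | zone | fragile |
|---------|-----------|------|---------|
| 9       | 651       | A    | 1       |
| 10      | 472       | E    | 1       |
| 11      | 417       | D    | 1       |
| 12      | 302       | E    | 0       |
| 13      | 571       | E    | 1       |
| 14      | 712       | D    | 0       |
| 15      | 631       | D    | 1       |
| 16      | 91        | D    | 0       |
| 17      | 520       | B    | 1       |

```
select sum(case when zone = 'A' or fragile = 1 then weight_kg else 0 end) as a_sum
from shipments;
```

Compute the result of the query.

3262

ship_id=9: ✓ → 651
ship_id=10: ✓ → 472
ship_id=11: ✓ → 417
ship_id=12: ✗
ship_id=13: ✓ → 571
ship_id=14: ✗
ship_id=15: ✓ → 631
ship_id=16: ✗
ship_id=17: ✓ → 520
a_sum = 651 + 472 + 417 + 571 + 631 + 520 = 3262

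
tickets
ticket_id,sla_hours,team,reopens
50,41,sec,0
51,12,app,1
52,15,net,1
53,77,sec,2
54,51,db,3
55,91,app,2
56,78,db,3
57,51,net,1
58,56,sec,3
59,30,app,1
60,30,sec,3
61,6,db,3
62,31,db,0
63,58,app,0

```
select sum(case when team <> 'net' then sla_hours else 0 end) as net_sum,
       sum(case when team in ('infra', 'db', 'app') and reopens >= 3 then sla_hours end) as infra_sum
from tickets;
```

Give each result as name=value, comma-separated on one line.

net_sum=561, infra_sum=135

[net_sum: team <> 'net']
ticket_id=50: ✓ → 41
ticket_id=51: ✓ → 12
ticket_id=52: ✗
ticket_id=53: ✓ → 77
ticket_id=54: ✓ → 51
ticket_id=55: ✓ → 91
ticket_id=56: ✓ → 78
ticket_id=57: ✗
ticket_id=58: ✓ → 56
ticket_id=59: ✓ → 30
ticket_id=60: ✓ → 30
ticket_id=61: ✓ → 6
ticket_id=62: ✓ → 31
ticket_id=63: ✓ → 58
net_sum = 41 + 12 + 77 + 51 + 91 + 78 + 56 + 30 + 30 + 6 + 31 + 58 = 561
—
[infra_sum: team in ('infra', 'db', 'app') and reopens >= 3]
ticket_id=50: ✗
ticket_id=51: ✗
ticket_id=52: ✗
ticket_id=53: ✗
ticket_id=54: ✓ → 51
ticket_id=55: ✗
ticket_id=56: ✓ → 78
ticket_id=57: ✗
ticket_id=58: ✗
ticket_id=59: ✗
ticket_id=60: ✗
ticket_id=61: ✓ → 6
ticket_id=62: ✗
ticket_id=63: ✗
infra_sum = 51 + 78 + 6 = 135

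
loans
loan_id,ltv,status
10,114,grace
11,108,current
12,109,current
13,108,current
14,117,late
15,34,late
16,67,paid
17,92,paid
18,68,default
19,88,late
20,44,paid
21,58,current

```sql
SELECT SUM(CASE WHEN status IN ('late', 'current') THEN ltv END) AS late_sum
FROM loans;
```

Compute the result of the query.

622

loan_id=10: ✗
loan_id=11: ✓ → 108
loan_id=12: ✓ → 109
loan_id=13: ✓ → 108
loan_id=14: ✓ → 117
loan_id=15: ✓ → 34
loan_id=16: ✗
loan_id=17: ✗
loan_id=18: ✗
loan_id=19: ✓ → 88
loan_id=20: ✗
loan_id=21: ✓ → 58
late_sum = 108 + 109 + 108 + 117 + 34 + 88 + 58 = 622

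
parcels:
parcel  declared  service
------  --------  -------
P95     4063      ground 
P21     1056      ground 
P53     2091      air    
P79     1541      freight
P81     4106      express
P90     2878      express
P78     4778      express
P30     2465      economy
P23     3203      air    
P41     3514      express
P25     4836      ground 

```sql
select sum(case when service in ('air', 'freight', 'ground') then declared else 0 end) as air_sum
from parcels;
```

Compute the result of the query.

16790

parcel=P95: ✓ → 4063
parcel=P21: ✓ → 1056
parcel=P53: ✓ → 2091
parcel=P79: ✓ → 1541
parcel=P81: ✗
parcel=P90: ✗
parcel=P78: ✗
parcel=P30: ✗
parcel=P23: ✓ → 3203
parcel=P41: ✗
parcel=P25: ✓ → 4836
air_sum = 4063 + 1056 + 2091 + 1541 + 3203 + 4836 = 16790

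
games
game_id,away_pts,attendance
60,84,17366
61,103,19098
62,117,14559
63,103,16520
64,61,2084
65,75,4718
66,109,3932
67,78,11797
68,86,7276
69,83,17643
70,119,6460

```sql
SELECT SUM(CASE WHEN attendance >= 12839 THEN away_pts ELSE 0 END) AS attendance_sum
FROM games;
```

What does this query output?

490

game_id=60: ✓ → 84
game_id=61: ✓ → 103
game_id=62: ✓ → 117
game_id=63: ✓ → 103
game_id=64: ✗
game_id=65: ✗
game_id=66: ✗
game_id=67: ✗
game_id=68: ✗
game_id=69: ✓ → 83
game_id=70: ✗
attendance_sum = 84 + 103 + 117 + 103 + 83 = 490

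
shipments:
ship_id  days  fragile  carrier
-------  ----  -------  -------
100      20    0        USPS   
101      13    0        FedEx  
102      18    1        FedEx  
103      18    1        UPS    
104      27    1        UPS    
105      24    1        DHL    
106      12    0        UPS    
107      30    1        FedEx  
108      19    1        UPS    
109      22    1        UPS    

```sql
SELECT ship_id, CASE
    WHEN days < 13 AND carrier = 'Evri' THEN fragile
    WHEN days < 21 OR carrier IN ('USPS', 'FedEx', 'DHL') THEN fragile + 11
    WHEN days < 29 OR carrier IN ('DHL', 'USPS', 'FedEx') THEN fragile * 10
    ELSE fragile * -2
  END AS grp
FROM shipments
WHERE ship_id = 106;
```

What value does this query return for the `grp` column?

ship_id = 106: days=12, fragile=0, carrier=UPS.
days < 13 AND carrier = 'Evri' → false
days < 21 OR carrier IN ('USPS', 'FedEx', 'DHL') → true → 11

11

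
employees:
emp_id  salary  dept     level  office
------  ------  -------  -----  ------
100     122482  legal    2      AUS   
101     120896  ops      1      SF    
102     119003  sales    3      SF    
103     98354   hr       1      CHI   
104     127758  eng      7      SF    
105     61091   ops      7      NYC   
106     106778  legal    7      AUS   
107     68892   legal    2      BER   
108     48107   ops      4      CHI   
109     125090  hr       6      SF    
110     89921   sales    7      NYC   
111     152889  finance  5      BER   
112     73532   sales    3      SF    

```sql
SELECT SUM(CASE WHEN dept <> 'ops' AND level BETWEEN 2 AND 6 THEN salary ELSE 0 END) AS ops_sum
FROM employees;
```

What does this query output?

661888

emp_id=100: ✓ → 122482
emp_id=101: ✗
emp_id=102: ✓ → 119003
emp_id=103: ✗
emp_id=104: ✗
emp_id=105: ✗
emp_id=106: ✗
emp_id=107: ✓ → 68892
emp_id=108: ✗
emp_id=109: ✓ → 125090
emp_id=110: ✗
emp_id=111: ✓ → 152889
emp_id=112: ✓ → 73532
ops_sum = 122482 + 119003 + 68892 + 125090 + 152889 + 73532 = 661888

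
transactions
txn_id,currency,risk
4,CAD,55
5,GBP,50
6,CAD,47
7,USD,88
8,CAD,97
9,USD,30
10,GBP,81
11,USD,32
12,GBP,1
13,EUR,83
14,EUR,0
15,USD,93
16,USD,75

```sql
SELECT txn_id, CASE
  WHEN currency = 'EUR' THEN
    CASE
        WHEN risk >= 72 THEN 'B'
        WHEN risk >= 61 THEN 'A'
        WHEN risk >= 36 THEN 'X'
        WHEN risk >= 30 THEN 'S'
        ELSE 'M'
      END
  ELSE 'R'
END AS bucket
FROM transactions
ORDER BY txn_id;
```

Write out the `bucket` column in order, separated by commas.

R, R, R, R, R, R, R, R, R, B, M, R, R

txn_id=4: currency='CAD' → outer ELSE → R
txn_id=5: currency='GBP' → outer ELSE → R
txn_id=6: currency='CAD' → outer ELSE → R
txn_id=7: currency='USD' → outer ELSE → R
txn_id=8: currency='CAD' → outer ELSE → R
txn_id=9: currency='USD' → outer ELSE → R
txn_id=10: currency='GBP' → outer ELSE → R
txn_id=11: currency='USD' → outer ELSE → R
txn_id=12: currency='GBP' → outer ELSE → R
txn_id=13: currency='EUR' → inner[risk >= 72] → B
txn_id=14: currency='EUR' → inner[ELSE] → M
txn_id=15: currency='USD' → outer ELSE → R
txn_id=16: currency='USD' → outer ELSE → R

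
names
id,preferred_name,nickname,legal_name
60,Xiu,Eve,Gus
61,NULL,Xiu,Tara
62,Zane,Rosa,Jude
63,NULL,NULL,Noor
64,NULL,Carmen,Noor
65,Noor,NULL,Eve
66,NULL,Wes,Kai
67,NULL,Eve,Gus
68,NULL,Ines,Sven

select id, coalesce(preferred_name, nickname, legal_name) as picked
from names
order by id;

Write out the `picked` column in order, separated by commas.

Xiu, Xiu, Zane, Noor, Carmen, Noor, Wes, Eve, Ines

id=60: preferred_name=Xiu → Xiu
id=61: preferred_name=NULL, nickname=Xiu → Xiu
id=62: preferred_name=Zane → Zane
id=63: preferred_name=NULL, nickname=NULL, legal_name=Noor → Noor
id=64: preferred_name=NULL, nickname=Carmen → Carmen
id=65: preferred_name=Noor → Noor
id=66: preferred_name=NULL, nickname=Wes → Wes
id=67: preferred_name=NULL, nickname=Eve → Eve
id=68: preferred_name=NULL, nickname=Ines → Ines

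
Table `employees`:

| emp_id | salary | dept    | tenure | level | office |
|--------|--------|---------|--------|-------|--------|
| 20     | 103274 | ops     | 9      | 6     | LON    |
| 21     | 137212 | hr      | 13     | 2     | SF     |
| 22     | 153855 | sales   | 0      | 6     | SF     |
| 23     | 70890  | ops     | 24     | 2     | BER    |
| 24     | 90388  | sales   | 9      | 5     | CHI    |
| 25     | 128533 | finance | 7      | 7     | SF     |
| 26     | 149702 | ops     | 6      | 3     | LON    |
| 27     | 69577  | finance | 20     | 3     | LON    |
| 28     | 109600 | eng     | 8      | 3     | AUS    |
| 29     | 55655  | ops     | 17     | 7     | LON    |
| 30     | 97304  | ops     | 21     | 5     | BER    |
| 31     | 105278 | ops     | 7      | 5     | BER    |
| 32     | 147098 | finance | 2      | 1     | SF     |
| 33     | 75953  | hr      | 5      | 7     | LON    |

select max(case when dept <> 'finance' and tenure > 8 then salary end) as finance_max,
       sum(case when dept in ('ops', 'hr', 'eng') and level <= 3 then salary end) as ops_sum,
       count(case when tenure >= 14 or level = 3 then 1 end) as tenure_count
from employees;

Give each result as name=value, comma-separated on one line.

[finance_max: dept <> 'finance' and tenure > 8]
emp_id=20: ✓ → 103274
emp_id=21: ✓ → 137212
emp_id=22: ✗
emp_id=23: ✓ → 70890
emp_id=24: ✓ → 90388
emp_id=25: ✗
emp_id=26: ✗
emp_id=27: ✗
emp_id=28: ✗
emp_id=29: ✓ → 55655
emp_id=30: ✓ → 97304
emp_id=31: ✗
emp_id=32: ✗
emp_id=33: ✗
finance_max = MAX(103274, 137212, 70890, 90388, 55655, 97304) = 137212
—
[ops_sum: dept in ('ops', 'hr', 'eng') and level <= 3]
emp_id=20: ✗
emp_id=21: ✓ → 137212
emp_id=22: ✗
emp_id=23: ✓ → 70890
emp_id=24: ✗
emp_id=25: ✗
emp_id=26: ✓ → 149702
emp_id=27: ✗
emp_id=28: ✓ → 109600
emp_id=29: ✗
emp_id=30: ✗
emp_id=31: ✗
emp_id=32: ✗
emp_id=33: ✗
ops_sum = 137212 + 70890 + 149702 + 109600 = 467404
—
[tenure_count: tenure >= 14 or level = 3]
emp_id=20: ✗
emp_id=21: ✗
emp_id=22: ✗
emp_id=23: ✓ → 1
emp_id=24: ✗
emp_id=25: ✗
emp_id=26: ✓ → 1
emp_id=27: ✓ → 1
emp_id=28: ✓ → 1
emp_id=29: ✓ → 1
emp_id=30: ✓ → 1
emp_id=31: ✗
emp_id=32: ✗
emp_id=33: ✗
tenure_count = COUNT(1, 1, 1, 1, 1, 1) = 6

finance_max=137212, ops_sum=467404, tenure_count=6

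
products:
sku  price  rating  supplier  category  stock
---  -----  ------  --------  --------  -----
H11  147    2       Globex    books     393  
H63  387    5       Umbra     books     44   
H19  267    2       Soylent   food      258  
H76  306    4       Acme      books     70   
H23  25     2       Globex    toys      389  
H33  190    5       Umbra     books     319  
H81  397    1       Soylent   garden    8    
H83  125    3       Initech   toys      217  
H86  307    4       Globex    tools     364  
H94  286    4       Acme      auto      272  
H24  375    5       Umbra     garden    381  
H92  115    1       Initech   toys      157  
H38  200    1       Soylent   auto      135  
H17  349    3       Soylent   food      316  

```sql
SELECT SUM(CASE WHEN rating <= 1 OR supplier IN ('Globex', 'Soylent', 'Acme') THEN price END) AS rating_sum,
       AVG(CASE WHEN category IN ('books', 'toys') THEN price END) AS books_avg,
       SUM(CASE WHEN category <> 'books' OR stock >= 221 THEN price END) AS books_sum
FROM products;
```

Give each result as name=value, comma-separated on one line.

rating_sum=2399, books_avg=185, books_sum=2783

[rating_sum: rating <= 1 OR supplier IN ('Globex', 'Soylent', 'Acme')]
sku=H11: ✓ → 147
sku=H63: ✗
sku=H19: ✓ → 267
sku=H76: ✓ → 306
sku=H23: ✓ → 25
sku=H33: ✗
sku=H81: ✓ → 397
sku=H83: ✗
sku=H86: ✓ → 307
sku=H94: ✓ → 286
sku=H24: ✗
sku=H92: ✓ → 115
sku=H38: ✓ → 200
sku=H17: ✓ → 349
rating_sum = 147 + 267 + 306 + 25 + 397 + 307 + 286 + 115 + 200 + 349 = 2399
—
[books_avg: category IN ('books', 'toys')]
sku=H11: ✓ → 147
sku=H63: ✓ → 387
sku=H19: ✗
sku=H76: ✓ → 306
sku=H23: ✓ → 25
sku=H33: ✓ → 190
sku=H81: ✗
sku=H83: ✓ → 125
sku=H86: ✗
sku=H94: ✗
sku=H24: ✗
sku=H92: ✓ → 115
sku=H38: ✗
sku=H17: ✗
books_avg = (147 + 387 + 306 + 25 + 190 + 125 + 115) / 7 = 185
—
[books_sum: category <> 'books' OR stock >= 221]
sku=H11: ✓ → 147
sku=H63: ✗
sku=H19: ✓ → 267
sku=H76: ✗
sku=H23: ✓ → 25
sku=H33: ✓ → 190
sku=H81: ✓ → 397
sku=H83: ✓ → 125
sku=H86: ✓ → 307
sku=H94: ✓ → 286
sku=H24: ✓ → 375
sku=H92: ✓ → 115
sku=H38: ✓ → 200
sku=H17: ✓ → 349
books_sum = 147 + 267 + 25 + 190 + 397 + 125 + 307 + 286 + 375 + 115 + 200 + 349 = 2783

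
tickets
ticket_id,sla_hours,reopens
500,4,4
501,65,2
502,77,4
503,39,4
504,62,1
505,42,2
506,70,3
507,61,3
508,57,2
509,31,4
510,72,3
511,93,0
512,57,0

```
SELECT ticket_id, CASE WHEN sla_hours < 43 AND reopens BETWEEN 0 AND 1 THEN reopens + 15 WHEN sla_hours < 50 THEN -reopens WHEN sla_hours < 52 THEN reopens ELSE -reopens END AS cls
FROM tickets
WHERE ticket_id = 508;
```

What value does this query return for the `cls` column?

ticket_id = 508: sla_hours=57, reopens=2.
sla_hours < 43 AND reopens BETWEEN 0 AND 1 → false
sla_hours < 50 → false
sla_hours < 52 → false
No prior WHEN matched → ELSE → -2

-2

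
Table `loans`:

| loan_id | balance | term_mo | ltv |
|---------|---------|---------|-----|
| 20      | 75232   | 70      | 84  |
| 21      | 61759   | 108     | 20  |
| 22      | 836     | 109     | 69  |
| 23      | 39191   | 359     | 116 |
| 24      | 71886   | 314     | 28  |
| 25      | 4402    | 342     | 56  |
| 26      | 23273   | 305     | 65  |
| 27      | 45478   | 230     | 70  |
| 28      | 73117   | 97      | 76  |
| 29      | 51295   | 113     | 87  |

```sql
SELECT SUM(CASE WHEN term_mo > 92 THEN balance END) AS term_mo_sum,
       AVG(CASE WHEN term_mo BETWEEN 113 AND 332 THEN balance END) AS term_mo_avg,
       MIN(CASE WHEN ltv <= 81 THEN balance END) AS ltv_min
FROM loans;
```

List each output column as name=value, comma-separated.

[term_mo_sum: term_mo > 92]
loan_id=20: ✗
loan_id=21: ✓ → 61759
loan_id=22: ✓ → 836
loan_id=23: ✓ → 39191
loan_id=24: ✓ → 71886
loan_id=25: ✓ → 4402
loan_id=26: ✓ → 23273
loan_id=27: ✓ → 45478
loan_id=28: ✓ → 73117
loan_id=29: ✓ → 51295
term_mo_sum = 61759 + 836 + 39191 + 71886 + 4402 + 23273 + 45478 + 73117 + 51295 = 371237
—
[term_mo_avg: term_mo BETWEEN 113 AND 332]
loan_id=20: ✗
loan_id=21: ✗
loan_id=22: ✗
loan_id=23: ✗
loan_id=24: ✓ → 71886
loan_id=25: ✗
loan_id=26: ✓ → 23273
loan_id=27: ✓ → 45478
loan_id=28: ✗
loan_id=29: ✓ → 51295
term_mo_avg = (71886 + 23273 + 45478 + 51295) / 4 = 47983
—
[ltv_min: ltv <= 81]
loan_id=20: ✗
loan_id=21: ✓ → 61759
loan_id=22: ✓ → 836
loan_id=23: ✗
loan_id=24: ✓ → 71886
loan_id=25: ✓ → 4402
loan_id=26: ✓ → 23273
loan_id=27: ✓ → 45478
loan_id=28: ✓ → 73117
loan_id=29: ✗
ltv_min = MIN(61759, 836, 71886, 4402, 23273, 45478, 73117) = 836

term_mo_sum=371237, term_mo_avg=47983, ltv_min=836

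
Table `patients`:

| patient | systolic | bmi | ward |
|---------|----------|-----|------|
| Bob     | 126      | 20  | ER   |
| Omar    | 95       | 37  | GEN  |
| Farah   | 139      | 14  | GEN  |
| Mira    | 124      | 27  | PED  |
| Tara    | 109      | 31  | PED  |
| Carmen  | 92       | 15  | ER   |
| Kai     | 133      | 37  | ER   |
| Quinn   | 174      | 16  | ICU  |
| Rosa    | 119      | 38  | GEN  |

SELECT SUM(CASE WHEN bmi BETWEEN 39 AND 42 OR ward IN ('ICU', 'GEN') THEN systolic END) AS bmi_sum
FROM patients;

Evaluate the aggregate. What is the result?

527

patient=Bob: ✗
patient=Omar: ✓ → 95
patient=Farah: ✓ → 139
patient=Mira: ✗
patient=Tara: ✗
patient=Carmen: ✗
patient=Kai: ✗
patient=Quinn: ✓ → 174
patient=Rosa: ✓ → 119
bmi_sum = 95 + 139 + 174 + 119 = 527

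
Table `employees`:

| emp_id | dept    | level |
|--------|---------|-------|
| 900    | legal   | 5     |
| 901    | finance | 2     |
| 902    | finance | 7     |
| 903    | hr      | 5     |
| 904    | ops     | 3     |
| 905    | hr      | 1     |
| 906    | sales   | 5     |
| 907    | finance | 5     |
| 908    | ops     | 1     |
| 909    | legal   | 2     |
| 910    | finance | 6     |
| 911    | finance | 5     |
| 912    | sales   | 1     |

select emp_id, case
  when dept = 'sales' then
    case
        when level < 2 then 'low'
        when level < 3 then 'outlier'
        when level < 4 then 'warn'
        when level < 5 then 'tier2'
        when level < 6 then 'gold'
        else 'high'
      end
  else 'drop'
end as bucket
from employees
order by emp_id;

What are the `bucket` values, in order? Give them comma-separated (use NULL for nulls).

drop, drop, drop, drop, drop, drop, gold, drop, drop, drop, drop, drop, low

emp_id=900: dept='legal' → outer ELSE → drop
emp_id=901: dept='finance' → outer ELSE → drop
emp_id=902: dept='finance' → outer ELSE → drop
emp_id=903: dept='hr' → outer ELSE → drop
emp_id=904: dept='ops' → outer ELSE → drop
emp_id=905: dept='hr' → outer ELSE → drop
emp_id=906: dept='sales' → inner[level < 6] → gold
emp_id=907: dept='finance' → outer ELSE → drop
emp_id=908: dept='ops' → outer ELSE → drop
emp_id=909: dept='legal' → outer ELSE → drop
emp_id=910: dept='finance' → outer ELSE → drop
emp_id=911: dept='finance' → outer ELSE → drop
emp_id=912: dept='sales' → inner[level < 2] → low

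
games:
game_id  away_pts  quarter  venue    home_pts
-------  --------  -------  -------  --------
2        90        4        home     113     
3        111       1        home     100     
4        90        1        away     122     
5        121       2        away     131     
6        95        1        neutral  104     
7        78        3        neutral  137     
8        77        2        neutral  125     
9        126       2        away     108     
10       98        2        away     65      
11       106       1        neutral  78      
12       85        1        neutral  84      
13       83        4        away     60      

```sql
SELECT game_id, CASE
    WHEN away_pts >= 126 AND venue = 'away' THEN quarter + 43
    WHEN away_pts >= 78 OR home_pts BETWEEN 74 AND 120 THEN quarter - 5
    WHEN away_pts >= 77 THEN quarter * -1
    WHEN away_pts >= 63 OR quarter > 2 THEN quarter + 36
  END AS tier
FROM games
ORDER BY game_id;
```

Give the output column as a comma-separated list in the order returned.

game_id=2: away_pts >= 78 OR home_pts BETWEEN 74 AND 120 → -1
game_id=3: away_pts >= 78 OR home_pts BETWEEN 74 AND 120 → -4
game_id=4: away_pts >= 78 OR home_pts BETWEEN 74 AND 120 → -4
game_id=5: away_pts >= 78 OR home_pts BETWEEN 74 AND 120 → -3
game_id=6: away_pts >= 78 OR home_pts BETWEEN 74 AND 120 → -4
game_id=7: away_pts >= 78 OR home_pts BETWEEN 74 AND 120 → -2
game_id=8: away_pts >= 77 → -2
game_id=9: away_pts >= 126 AND venue = 'away' → 45
game_id=10: away_pts >= 78 OR home_pts BETWEEN 74 AND 120 → -3
game_id=11: away_pts >= 78 OR home_pts BETWEEN 74 AND 120 → -4
game_id=12: away_pts >= 78 OR home_pts BETWEEN 74 AND 120 → -4
game_id=13: away_pts >= 78 OR home_pts BETWEEN 74 AND 120 → -1

-1, -4, -4, -3, -4, -2, -2, 45, -3, -4, -4, -1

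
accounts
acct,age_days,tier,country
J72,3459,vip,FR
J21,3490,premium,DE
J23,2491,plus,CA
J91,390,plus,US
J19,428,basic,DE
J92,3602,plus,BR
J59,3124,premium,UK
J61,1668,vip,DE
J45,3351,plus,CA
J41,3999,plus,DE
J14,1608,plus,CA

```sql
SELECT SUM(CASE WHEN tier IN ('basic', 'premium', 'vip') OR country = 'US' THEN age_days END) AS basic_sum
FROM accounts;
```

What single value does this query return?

12559

acct=J72: ✓ → 3459
acct=J21: ✓ → 3490
acct=J23: ✗
acct=J91: ✓ → 390
acct=J19: ✓ → 428
acct=J92: ✗
acct=J59: ✓ → 3124
acct=J61: ✓ → 1668
acct=J45: ✗
acct=J41: ✗
acct=J14: ✗
basic_sum = 3459 + 3490 + 390 + 428 + 3124 + 1668 = 12559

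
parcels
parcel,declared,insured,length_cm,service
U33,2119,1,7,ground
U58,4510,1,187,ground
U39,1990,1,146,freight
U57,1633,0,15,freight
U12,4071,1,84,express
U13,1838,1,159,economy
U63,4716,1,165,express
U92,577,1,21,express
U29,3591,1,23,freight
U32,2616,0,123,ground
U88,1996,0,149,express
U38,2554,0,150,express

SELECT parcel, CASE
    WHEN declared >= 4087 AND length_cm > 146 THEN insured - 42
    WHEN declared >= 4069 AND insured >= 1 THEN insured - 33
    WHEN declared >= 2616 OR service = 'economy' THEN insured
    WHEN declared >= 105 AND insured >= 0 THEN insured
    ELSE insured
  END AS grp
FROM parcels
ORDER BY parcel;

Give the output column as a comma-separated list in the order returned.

-32, 1, 1, 0, 1, 0, 1, 0, -41, -41, 0, 1

parcel=U12: declared >= 4069 AND insured >= 1 → -32
parcel=U13: declared >= 2616 OR service = 'economy' → 1
parcel=U29: declared >= 2616 OR service = 'economy' → 1
parcel=U32: declared >= 2616 OR service = 'economy' → 0
parcel=U33: declared >= 105 AND insured >= 0 → 1
parcel=U38: declared >= 105 AND insured >= 0 → 0
parcel=U39: declared >= 105 AND insured >= 0 → 1
parcel=U57: declared >= 105 AND insured >= 0 → 0
parcel=U58: declared >= 4087 AND length_cm > 146 → -41
parcel=U63: declared >= 4087 AND length_cm > 146 → -41
parcel=U88: declared >= 105 AND insured >= 0 → 0
parcel=U92: declared >= 105 AND insured >= 0 → 1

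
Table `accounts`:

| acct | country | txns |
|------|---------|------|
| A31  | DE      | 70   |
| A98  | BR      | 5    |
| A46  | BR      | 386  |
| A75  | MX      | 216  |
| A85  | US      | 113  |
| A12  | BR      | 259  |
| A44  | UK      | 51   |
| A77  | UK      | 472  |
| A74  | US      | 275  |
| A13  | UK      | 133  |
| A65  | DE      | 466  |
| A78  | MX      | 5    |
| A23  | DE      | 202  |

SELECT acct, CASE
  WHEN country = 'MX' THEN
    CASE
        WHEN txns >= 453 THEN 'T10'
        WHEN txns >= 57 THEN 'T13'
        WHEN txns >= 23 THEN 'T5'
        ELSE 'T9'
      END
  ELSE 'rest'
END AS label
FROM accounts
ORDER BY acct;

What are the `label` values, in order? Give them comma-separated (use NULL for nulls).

acct=A12: country='BR' → outer ELSE → rest
acct=A13: country='UK' → outer ELSE → rest
acct=A23: country='DE' → outer ELSE → rest
acct=A31: country='DE' → outer ELSE → rest
acct=A44: country='UK' → outer ELSE → rest
acct=A46: country='BR' → outer ELSE → rest
acct=A65: country='DE' → outer ELSE → rest
acct=A74: country='US' → outer ELSE → rest
acct=A75: country='MX' → inner[txns >= 57] → T13
acct=A77: country='UK' → outer ELSE → rest
acct=A78: country='MX' → inner[ELSE] → T9
acct=A85: country='US' → outer ELSE → rest
acct=A98: country='BR' → outer ELSE → rest

rest, rest, rest, rest, rest, rest, rest, rest, T13, rest, T9, rest, rest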